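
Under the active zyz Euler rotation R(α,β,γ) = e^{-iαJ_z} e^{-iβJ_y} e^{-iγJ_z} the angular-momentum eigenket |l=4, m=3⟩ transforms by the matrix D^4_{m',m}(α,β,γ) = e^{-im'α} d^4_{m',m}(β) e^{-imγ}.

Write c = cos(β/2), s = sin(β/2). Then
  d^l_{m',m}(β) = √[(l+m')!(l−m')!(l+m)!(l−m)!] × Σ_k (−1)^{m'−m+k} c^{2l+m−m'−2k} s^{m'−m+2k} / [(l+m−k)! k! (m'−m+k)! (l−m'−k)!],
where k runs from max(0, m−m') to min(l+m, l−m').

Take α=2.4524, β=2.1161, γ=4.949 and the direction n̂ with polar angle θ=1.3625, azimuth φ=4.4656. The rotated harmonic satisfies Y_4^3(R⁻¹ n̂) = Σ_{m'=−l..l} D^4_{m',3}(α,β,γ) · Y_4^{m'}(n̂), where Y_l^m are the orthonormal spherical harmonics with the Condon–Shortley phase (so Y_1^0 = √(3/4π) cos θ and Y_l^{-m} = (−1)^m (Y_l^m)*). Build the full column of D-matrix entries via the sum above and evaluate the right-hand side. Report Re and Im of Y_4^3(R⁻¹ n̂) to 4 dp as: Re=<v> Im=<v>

Need the full column D^4_{m',3} for m'=−4..4 at α=2.4524, β=2.1161, γ=4.949.
cos(β/2)=0.490572, sin(β/2)=0.871401
d^4_{-4,3}: single k=7 term ⇒ +0.529386;  D = +0.169043+0.501671i
d^4_{-3,3}: k∈[6..7] ⇒ +0.737583 -0.332462 = +0.405121;  D = +0.144298-0.378551i
d^4_{-2,3}: k∈[5..6] ⇒ +0.665861 -0.700312 = -0.034452;  D = +0.029942-0.017041i
d^4_{-1,3}: k∈[4..5] ⇒ +0.441776 -0.836340 = -0.394564;  D = -0.388758-0.067442i
d^4_{0,3}: k∈[3..4] ⇒ +0.222450 -0.701879 = -0.479429;  D = +0.312447+0.363633i
d^4_{1,3}: k∈[2..3] ⇒ +0.084009 -0.441776 = -0.357767;  D = -0.007384-0.357691i
d^4_{2,3}: k∈[1..2] ⇒ +0.022295 -0.211035 = -0.188740;  D = -0.116990+0.148108i
d^4_{3,3}: k∈[0..1] ⇒ +0.003354 -0.074089 = -0.070734;  D = +0.069135-0.014956i
d^4_{4,3}: single k=0 term ⇒ -0.016853;  D = -0.014979-0.007725i
Y_4^{m'}(θ=1.3625,φ=4.4656) and Σ D·Y over m':
  (+0.1690+0.5017i)·(+0.2235+0.3384i)  (+0.1443-0.3786i)·(+0.1635-0.1790i)  (+0.0299-0.0170i)·(+0.1976+0.1063i)  (-0.3888-0.0674i)·(+0.0631-0.2507i)  (+0.3124+0.3636i)·(+0.1884+0.0000i)  (-0.0074-0.3577i)·(-0.0631-0.2507i)  (-0.1170+0.1481i)·(+0.1976-0.1063i)  (+0.0691-0.0150i)·(-0.1635-0.1790i)  (-0.0150-0.0077i)·(+0.2235-0.3384i)
Y_4^3(R⁻¹ n̂) = -0.267491+0.302648i

Re=-0.2675 Im=0.3026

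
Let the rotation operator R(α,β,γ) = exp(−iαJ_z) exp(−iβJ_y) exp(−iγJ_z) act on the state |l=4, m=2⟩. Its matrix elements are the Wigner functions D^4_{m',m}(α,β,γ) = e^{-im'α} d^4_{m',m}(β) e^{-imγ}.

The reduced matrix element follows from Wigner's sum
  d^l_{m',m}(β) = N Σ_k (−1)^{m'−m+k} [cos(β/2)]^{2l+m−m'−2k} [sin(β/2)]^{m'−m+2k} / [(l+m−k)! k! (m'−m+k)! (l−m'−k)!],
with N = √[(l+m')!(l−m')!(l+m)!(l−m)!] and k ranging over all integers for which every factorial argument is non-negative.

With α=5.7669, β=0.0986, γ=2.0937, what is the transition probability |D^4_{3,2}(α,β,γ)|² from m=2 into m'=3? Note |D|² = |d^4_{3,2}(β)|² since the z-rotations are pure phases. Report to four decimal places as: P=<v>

D^4_{3,2}(5.7669,0.0986,2.0937) = e^{-i·3·5.7669}·d^4_{3,2}(0.0986)·e^{-i·2·2.0937}. Compute d first:
With c≡cos(β/2)=0.998785 and s≡sin(β/2)=0.049280, N=[5040·1·720·2]^{1/2}=2693.993318
k∈{0,1} keeps every argument non-negative
  k=0: (−1)^1·2693.9933/(720)·0.9988^7·0.0493^1 = -0.182826
  k=1: (−1)^2·2693.9933/(240)·0.9988^5·0.0493^3 = +0.001335
d^4_{3,2}(0.0986) = -0.182826 +0.001335 = -0.181491
|D^4_{3,2}|² = |d^4_{3,2}(β)|² = (-0.181491)² = 0.032939 (the z-rotation phases have unit modulus)

P=0.0329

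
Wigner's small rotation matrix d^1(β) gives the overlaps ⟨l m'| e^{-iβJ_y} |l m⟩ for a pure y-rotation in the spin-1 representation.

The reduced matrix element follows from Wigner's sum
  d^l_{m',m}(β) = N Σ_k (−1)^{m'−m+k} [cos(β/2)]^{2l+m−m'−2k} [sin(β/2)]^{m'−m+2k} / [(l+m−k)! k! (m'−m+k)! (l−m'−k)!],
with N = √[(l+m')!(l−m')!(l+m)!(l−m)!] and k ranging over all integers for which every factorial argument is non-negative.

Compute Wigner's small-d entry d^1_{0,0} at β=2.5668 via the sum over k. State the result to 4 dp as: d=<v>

d=-0.8393

d^1_{0,0}(β=2.5668) via Wigner's sum:
c=cos(2.5668/2)=0.283456, s=sin(2.5668/2)=0.958985; N=√[1·1·1·1]=1.000000
k: max(0,(0)−(0))=0 … min(1+(0),1−(0))=1
  k=0: (−1)^0·1.0000/(1)·0.2835^2·0.9590^0 = +0.080347
  k=1: (−1)^1·1.0000/(1)·0.2835^0·0.9590^2 = -0.919653
d^1_{0,0}(2.5668) = +0.080347 -0.919653 = -0.839305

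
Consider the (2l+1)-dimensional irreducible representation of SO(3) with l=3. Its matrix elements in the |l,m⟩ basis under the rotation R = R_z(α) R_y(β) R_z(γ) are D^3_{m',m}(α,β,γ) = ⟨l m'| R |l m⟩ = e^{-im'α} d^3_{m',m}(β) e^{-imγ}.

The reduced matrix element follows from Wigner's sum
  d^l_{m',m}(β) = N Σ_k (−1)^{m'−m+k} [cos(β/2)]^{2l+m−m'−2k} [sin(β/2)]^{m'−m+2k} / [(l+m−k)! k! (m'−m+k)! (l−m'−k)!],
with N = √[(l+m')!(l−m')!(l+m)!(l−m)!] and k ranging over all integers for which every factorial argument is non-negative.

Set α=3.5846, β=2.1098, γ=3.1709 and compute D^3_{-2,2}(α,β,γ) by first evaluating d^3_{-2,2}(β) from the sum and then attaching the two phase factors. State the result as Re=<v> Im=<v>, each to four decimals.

Re=0.1783 Im=0.1939

First d^3_{-2,2}(β=2.1098), then the phase factors e^{-i(-2)α} and e^{-i(2)γ}:
With c≡cos(β/2)=0.493315 and s≡sin(β/2)=0.869851, N=[1·120·120·1]^{1/2}=120.000000
The bounds max(0,m−m')=4 and min(l+m,l−m')=5 give 2 terms
  k=4: (−1)^0·120.0000/(24)·0.4933^2·0.8699^4 = +0.696622
  k=5: (−1)^1·120.0000/(120)·0.4933^0·0.8699^6 = -0.433181
d^3_{-2,2}(2.1098) = +0.696622 -0.433181 = +0.263442
Attach z-rotation phases: D = e^{-i(-2)(3.5846)}·(+0.263442)·e^{-i(2)(3.1709)} = +0.178295+0.193939i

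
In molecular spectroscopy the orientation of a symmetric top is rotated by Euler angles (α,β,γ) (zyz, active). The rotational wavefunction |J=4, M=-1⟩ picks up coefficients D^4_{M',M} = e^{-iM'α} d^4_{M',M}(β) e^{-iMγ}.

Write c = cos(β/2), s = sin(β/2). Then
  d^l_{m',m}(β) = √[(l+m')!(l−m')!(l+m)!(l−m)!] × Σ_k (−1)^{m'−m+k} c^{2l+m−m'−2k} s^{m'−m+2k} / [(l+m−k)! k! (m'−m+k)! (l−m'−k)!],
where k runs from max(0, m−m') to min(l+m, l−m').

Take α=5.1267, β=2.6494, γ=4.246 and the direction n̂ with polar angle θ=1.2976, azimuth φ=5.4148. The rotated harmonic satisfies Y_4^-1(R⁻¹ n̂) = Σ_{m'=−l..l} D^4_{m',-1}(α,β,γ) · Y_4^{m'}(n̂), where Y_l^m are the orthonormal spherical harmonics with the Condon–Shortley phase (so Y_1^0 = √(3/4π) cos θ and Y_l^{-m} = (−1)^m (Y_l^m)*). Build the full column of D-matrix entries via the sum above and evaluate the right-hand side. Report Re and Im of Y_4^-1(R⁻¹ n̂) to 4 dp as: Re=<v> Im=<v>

Re=-0.0457 Im=-0.2465

Need the full column D^4_{m',-1} for m'=−4..4 at α=5.1267, β=2.6494, γ=4.246.
cos(β/2)=0.243620, sin(β/2)=0.969871
d^4_{-4,-1}: single k=3 term ⇒ +0.005859;  D = +0.005441-0.002173i
d^4_{-3,-1}: k∈[2..3] ⇒ +0.001561 -0.041231 = -0.039670;  D = -0.028298-0.027802i
d^4_{-2,-1}: k∈[1..3] ⇒ +0.000210 -0.016608 +0.175478 = +0.159080;  D = -0.056372+0.148757i
d^4_{-1,-1}: k∈[0..3] ⇒ +0.000012 -0.002950 +0.093503 -0.493979 = -0.403413;  D = +0.402866-0.020999i
d^4_{0,-1}: k∈[0..3] ⇒ -0.000221 +0.021007 -0.332946 +0.879478 = +0.567318;  D = -0.255103-0.506728i
d^4_{1,-1}: k∈[0..3] ⇒ +0.001967 -0.093503 +0.740968 -0.782909 = -0.133477;  D = -0.084973+0.102936i
d^4_{2,-1}: k∈[0..2] ⇒ -0.011072 +0.263217 -0.834346 = -0.582201;  D = -0.560201-0.158535i
d^4_{3,-1}: k∈[0..1] ⇒ +0.041231 -0.392084 = -0.350853;  D = -0.048447-0.347492i
d^4_{4,-1}: single k=0 term ⇒ -0.092854;  D = +0.079022-0.048758i
Y_4^{m'}(θ=1.2976,φ=5.4148) and Σ D·Y over m':
  (+0.0054-0.0022i)·(-0.3597-0.1240i)  (-0.0283-0.0278i)·(-0.2592+0.1541i)  (-0.0564+0.1488i)·(+0.0251-0.1500i)  (+0.4029-0.0210i)·(-0.1978-0.2336i)  (-0.2551-0.5067i)·(+0.1059+0.0000i)  (-0.0850+0.1029i)·(+0.1978-0.2336i)  (-0.5602-0.1585i)·(+0.0251+0.1500i)  (-0.0484-0.3475i)·(+0.2592+0.1541i)  (+0.0790-0.0488i)·(-0.3597+0.1240i)
Y_4^-1(R⁻¹ n̂) = -0.045746-0.246519i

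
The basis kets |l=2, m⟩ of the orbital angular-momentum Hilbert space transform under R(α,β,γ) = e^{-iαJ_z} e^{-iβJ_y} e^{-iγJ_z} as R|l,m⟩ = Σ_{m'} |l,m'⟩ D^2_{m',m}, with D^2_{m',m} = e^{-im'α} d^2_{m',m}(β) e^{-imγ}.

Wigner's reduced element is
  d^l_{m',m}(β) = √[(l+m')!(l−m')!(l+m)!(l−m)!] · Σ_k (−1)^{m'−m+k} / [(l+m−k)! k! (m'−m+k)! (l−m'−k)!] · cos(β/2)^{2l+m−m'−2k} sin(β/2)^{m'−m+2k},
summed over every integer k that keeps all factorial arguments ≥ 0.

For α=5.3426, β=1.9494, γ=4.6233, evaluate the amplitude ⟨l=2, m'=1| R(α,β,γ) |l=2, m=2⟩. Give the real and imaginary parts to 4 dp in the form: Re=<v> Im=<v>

Re=-0.1279 Im=-0.2635

First d^2_{1,2}(β=1.9494), then the phase factors e^{-i(1)α} and e^{-i(2)γ}:
Half-angle: c=0.561416, s=0.827534. N=√(6·1·24·1)=12.000000
Admissible k: 1..1 (factorial args all ≥0)
  k=1: (−1)^0·12.0000/(6)·0.5614^3·0.8275^1 = +0.292867
d^2_{1,2}(1.9494) = +0.292867
D = (+0.589315+0.807903i)·(+0.292867)·(-0.984168-0.177237i) = -0.127923-0.263452i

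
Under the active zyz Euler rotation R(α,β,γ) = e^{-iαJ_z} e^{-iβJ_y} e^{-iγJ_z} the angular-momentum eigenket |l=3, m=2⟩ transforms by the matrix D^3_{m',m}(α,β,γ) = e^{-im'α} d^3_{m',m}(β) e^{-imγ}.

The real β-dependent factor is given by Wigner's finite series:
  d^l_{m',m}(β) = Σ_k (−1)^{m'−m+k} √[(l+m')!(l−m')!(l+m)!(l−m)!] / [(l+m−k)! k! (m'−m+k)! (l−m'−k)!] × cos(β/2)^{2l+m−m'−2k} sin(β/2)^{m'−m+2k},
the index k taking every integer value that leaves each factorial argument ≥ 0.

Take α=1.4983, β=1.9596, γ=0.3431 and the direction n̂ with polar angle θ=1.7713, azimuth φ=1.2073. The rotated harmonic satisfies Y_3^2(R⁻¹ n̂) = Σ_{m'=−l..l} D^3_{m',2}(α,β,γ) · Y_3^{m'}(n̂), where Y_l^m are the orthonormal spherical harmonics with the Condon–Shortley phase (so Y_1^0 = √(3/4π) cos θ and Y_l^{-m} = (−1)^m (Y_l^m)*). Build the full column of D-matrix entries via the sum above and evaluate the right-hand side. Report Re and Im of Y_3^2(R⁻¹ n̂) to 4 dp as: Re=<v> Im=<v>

Need the full column D^3_{m',2} for m'=−3..3 at α=1.4983, β=1.9596, γ=0.3431.
cos(β/2)=0.557189, sin(β/2)=0.830386
d^3_{-3,2}: single k=5 term ⇒ +0.538862;  D = -0.423338-0.333403i
d^3_{-2,2}: k∈[4..5] ⇒ +0.738065 -0.327854 = +0.410211;  D = -0.276480+0.303038i
d^3_{-1,2}: k∈[3..4] ⇒ +0.626436 -0.695668 = -0.069232;  D = -0.047630-0.050244i
d^3_{0,2}: k∈[2..3] ⇒ +0.364024 -0.808509 = -0.444486;  D = -0.343881+0.281627i
d^3_{1,2}: k∈[1..2] ⇒ +0.141023 -0.626436 = -0.485413;  D = +0.279549+0.396835i
d^3_{2,2}: k∈[0..1] ⇒ +0.029924 -0.332307 = -0.302383;  D = +0.259169-0.155779i
d^3_{3,2}: single k=0 term ⇒ -0.109236;  D = -0.049346-0.097455i
Y_3^{m'}(θ=1.7713,φ=1.2073) and Σ D·Y over m':
  (-0.4233-0.3334i)·(-0.3482+0.1814i)  (-0.2765+0.3030i)·(+0.1460+0.1299i)  (-0.0476-0.0502i)·(-0.0903+0.2373i)  (-0.3439+0.2816i)·(+0.2082+0.0000i)  (+0.2795+0.3968i)·(+0.0903+0.2373i)  (+0.2592-0.1558i)·(+0.1460-0.1299i)  (-0.0493-0.0975i)·(+0.3482+0.1814i)
Y_3^2(R⁻¹ n̂) = +0.021946+0.102361i

Re=0.0219 Im=0.1024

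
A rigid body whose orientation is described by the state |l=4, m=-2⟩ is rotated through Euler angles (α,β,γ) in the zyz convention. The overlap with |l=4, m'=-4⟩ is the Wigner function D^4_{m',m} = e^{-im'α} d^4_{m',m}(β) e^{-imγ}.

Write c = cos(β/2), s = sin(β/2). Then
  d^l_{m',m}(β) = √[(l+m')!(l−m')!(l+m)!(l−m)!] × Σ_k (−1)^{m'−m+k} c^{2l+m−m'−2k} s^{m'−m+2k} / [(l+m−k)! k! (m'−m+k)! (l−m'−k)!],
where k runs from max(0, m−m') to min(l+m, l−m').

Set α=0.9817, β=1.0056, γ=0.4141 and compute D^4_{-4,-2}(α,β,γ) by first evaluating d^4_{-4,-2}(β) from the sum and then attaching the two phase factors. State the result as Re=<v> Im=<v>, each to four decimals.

D^4_{-4,-2}(0.9817,1.0056,0.4141) = e^{-i·-4·0.9817}·d^4_{-4,-2}(1.0056)·e^{-i·-2·0.4141}. Compute d first:
Half-angle: c=0.876237, s=0.481881. N=√(1·40320·2·720)=7619.763776
The bounds max(0,m−m')=2 and min(l+m,l−m')=2 give 1 term
  k=2: (−1)^0·7619.7638/(1440)·0.8762^6·0.4819^2 = +0.556144
d^4_{-4,-2}(1.0056) = +0.556144
Phases: e^{-i·(-4)·0.9817}=-0.707242-0.706972i, e^{-i·(-2)·0.4141}=+0.676203+0.736715i ⇒ D=+0.023691-0.555639i

Re=0.0237 Im=-0.5556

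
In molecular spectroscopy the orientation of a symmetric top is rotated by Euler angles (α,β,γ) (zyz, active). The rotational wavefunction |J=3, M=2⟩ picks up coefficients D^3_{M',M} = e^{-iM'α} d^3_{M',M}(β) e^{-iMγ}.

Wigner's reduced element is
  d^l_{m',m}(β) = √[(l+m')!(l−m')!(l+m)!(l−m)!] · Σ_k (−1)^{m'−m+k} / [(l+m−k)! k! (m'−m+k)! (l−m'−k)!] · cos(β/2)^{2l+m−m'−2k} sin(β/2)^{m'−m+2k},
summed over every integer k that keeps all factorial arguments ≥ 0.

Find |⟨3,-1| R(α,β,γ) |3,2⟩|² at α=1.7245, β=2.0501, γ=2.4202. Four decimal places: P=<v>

P=0.0386

D^3_{-1,2}(1.7245,2.0501,2.4202) = e^{-i·-1·1.7245}·d^3_{-1,2}(2.0501)·e^{-i·2·2.4202}. Compute d first:
c=cos(2.0501/2)=0.519056, s=sin(2.0501/2)=0.854740; N=√[2·24·120·1]=75.894664
The bounds max(0,m−m')=3 and min(l+m,l−m')=4 give 2 terms
  k=3: (−1)^0·75.8947/(12)·0.5191^3·0.8547^3 = +0.552300
  k=4: (−1)^1·75.8947/(24)·0.5191^1·0.8547^5 = -0.748833
d^3_{-1,2}(2.0501) = +0.552300 -0.748833 = -0.196532
|D^3_{-1,2}|² = |d^3_{-1,2}(β)|² = (-0.196532)² = 0.038625 (the z-rotation phases have unit modulus)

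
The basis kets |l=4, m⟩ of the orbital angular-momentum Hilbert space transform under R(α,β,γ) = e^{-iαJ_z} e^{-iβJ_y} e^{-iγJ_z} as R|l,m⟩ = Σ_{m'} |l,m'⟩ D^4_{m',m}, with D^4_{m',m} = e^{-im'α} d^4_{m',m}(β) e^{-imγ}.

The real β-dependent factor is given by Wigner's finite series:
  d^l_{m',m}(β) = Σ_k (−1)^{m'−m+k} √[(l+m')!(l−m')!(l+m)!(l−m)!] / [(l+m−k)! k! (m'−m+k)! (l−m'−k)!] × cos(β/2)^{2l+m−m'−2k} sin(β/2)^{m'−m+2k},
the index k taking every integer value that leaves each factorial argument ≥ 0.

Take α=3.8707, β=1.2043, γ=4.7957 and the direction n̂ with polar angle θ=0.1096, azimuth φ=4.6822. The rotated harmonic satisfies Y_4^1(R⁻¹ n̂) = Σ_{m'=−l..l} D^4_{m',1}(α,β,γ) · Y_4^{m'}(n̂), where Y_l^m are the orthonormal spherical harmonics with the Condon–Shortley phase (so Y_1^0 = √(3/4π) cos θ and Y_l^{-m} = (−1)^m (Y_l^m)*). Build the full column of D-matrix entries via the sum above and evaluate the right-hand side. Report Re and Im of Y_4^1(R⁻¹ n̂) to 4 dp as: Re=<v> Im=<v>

Re=-0.0537 Im=-0.3105

Need the full column D^4_{m',1} for m'=−4..4 at α=3.8707, β=1.2043, γ=4.7957.
cos(β/2)=0.824120, sin(β/2)=0.566416
d^4_{-4,1}: single k=5 term ⇒ +0.244197;  D = -0.074140-0.232671i
d^4_{-3,1}: k∈[4..5] ⇒ +0.628089 -0.178017 = +0.450072;  D = +0.387592+0.228773i
d^4_{-2,1}: k∈[3..5] ⇒ +0.976950 -0.692235 +0.065399 = +0.350114;  D = -0.343418+0.068147i
d^4_{-1,1}: k∈[2..5] ⇒ +1.005107 -1.424372 +0.336421 -0.010595 = -0.093438;  D = -0.056234+0.074622i
d^4_{0,1}: k∈[1..4] ⇒ +0.654007 -1.853632 +0.875615 -0.068937 = -0.392947;  D = -0.032699-0.391584i
d^4_{1,1}: k∈[0..3] ⇒ +0.212776 -1.507661 +1.424372 -0.224281 = -0.094793;  D = +0.068816+0.065194i
d^4_{2,1}: k∈[0..2] ⇒ -0.620446 +1.465425 -0.461490 = +0.383489;  D = +0.383325+0.011223i
d^4_{3,1}: k∈[0..1] ⇒ +0.797779 -0.628089 = +0.169690;  D = -0.129804+0.109296i
d^4_{4,1}: single k=0 term ⇒ -0.516953;  D = -0.073085+0.511761i
Y_4^{m'}(θ=0.1096,φ=4.6822) and Σ D·Y over m':
  (-0.0741-0.2327i)·(+0.0001+0.0000i)  (+0.3876+0.2288i)·(+0.0001-0.0016i)  (-0.3434+0.0681i)·(-0.0236-0.0014i)  (-0.0562+0.0746i)·(-0.0061+0.2013i)  (-0.0327-0.3916i)·(+0.7962+0.0000i)  (+0.0688+0.0652i)·(+0.0061+0.2013i)  (+0.3833+0.0112i)·(-0.0236+0.0014i)  (-0.1298+0.1093i)·(-0.0001-0.0016i)  (-0.0731+0.5118i)·(+0.0001-0.0000i)
Y_4^1(R⁻¹ n̂) = -0.053666-0.310519i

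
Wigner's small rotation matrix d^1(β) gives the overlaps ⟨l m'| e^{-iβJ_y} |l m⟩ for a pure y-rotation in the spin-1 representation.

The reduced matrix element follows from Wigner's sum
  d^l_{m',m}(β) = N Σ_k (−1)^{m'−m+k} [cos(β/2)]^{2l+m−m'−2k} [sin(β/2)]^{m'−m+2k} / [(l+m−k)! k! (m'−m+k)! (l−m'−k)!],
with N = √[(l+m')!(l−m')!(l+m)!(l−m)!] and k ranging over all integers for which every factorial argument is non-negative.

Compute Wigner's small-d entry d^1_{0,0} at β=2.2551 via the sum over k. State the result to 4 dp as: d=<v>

d^1_{0,0}(β=2.2551) via Wigner's sum:
c=cos(2.2551/2)=0.428874, s=sin(2.2551/2)=0.903364; N=√[1·1·1·1]=1.000000
The bounds max(0,m−m')=0 and min(l+m,l−m')=1 give 2 terms
  k=0: (−1)^0·1.0000/(1)·0.4289^2·0.9034^0 = +0.183933
  k=1: (−1)^1·1.0000/(1)·0.4289^0·0.9034^2 = -0.816067
d^1_{0,0}(2.2551) = +0.183933 -0.816067 = -0.632134

d=-0.6321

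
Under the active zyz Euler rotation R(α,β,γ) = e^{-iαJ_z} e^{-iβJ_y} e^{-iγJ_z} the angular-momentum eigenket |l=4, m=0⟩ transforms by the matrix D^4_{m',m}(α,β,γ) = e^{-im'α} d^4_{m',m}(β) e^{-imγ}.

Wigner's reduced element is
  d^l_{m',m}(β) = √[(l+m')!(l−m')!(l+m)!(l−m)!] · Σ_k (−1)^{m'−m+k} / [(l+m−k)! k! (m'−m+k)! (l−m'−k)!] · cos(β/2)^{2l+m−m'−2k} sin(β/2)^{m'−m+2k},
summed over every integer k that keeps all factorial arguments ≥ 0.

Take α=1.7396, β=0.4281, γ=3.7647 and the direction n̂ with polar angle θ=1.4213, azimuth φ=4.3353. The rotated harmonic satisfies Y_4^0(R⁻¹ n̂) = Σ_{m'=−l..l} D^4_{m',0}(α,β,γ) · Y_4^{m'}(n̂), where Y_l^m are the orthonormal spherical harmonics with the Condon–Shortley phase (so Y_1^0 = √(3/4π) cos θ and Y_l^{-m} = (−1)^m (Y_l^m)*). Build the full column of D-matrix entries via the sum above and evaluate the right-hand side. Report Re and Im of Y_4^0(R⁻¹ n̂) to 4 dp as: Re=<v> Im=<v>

Need the full column D^4_{m',0} for m'=−4..4 at α=1.7396, β=0.4281, γ=3.7647.
cos(β/2)=0.977179, sin(β/2)=0.212419
d^4_{-4,0}: single k=4 term ⇒ +0.015532;  D = +0.012124+0.009708i
d^4_{-3,0}: k∈[3..4] ⇒ +0.101045 -0.004775 = +0.096270;  D = +0.046695-0.084187i
d^4_{-2,0}: k∈[2..4] ⇒ +0.372694 -0.046964 +0.000832 = +0.326563;  D = -0.308128-0.108168i
d^4_{-1,0}: k∈[1..4] ⇒ +0.808214 -0.229149 +0.010828 -0.000085 = +0.589809;  D = -0.099090+0.581425i
d^4_{0,0}: k∈[0..4] ⇒ +0.831365 -0.628567 +0.066830 -0.001404 +0.000004 = +0.268229;  D = +0.268229+0.000000i
d^4_{1,0}: k∈[0..3] ⇒ -0.808214 +0.229149 -0.010828 +0.000085 = -0.589809;  D = +0.099090+0.581425i
d^4_{2,0}: k∈[0..2] ⇒ +0.372694 -0.046964 +0.000832 = +0.326563;  D = -0.308128+0.108168i
d^4_{3,0}: k∈[0..1] ⇒ -0.101045 +0.004775 = -0.096270;  D = -0.046695-0.084187i
d^4_{4,0}: single k=0 term ⇒ +0.015532;  D = +0.012124-0.009708i
Y_4^{m'}(θ=1.4213,φ=4.3353) and Σ D·Y over m':
  (+0.0121+0.0097i)·(+0.0264+0.4223i)  (+0.0467-0.0842i)·(+0.1631-0.0767i)  (-0.3081-0.1082i)·(+0.2014+0.1892i)  (-0.0991+0.5814i)·(+0.0730-0.1843i)  (+0.2682+0.0000i)·(+0.2488+0.0000i)  (+0.0991+0.5814i)·(-0.0730-0.1843i)  (-0.3081+0.1082i)·(+0.2014-0.1892i)  (-0.0467-0.0842i)·(-0.1631-0.0767i)  (+0.0121-0.0097i)·(+0.0264-0.4223i)
Y_4^0(R⁻¹ n̂) = +0.178142+0.000000i

Re=0.1781 Im=0.0000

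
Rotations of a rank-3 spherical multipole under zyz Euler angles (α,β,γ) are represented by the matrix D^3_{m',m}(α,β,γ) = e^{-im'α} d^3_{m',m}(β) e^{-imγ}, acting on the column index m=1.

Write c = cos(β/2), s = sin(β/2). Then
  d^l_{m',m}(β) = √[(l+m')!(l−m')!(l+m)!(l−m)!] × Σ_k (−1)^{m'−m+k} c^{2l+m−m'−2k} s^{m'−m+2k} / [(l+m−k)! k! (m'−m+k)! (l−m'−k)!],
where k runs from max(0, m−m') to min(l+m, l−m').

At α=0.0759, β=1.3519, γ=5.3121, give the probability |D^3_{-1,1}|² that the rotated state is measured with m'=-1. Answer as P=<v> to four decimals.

P=0.0338

D^3_{-1,1}(0.0759,1.3519,5.3121) = e^{-i·-1·0.0759}·d^3_{-1,1}(1.3519)·e^{-i·1·5.3121}. Compute d first:
With c≡cos(β/2)=0.780113 and s≡sin(β/2)=0.625639, N=[2·24·24·2]^{1/2}=48.000000
k∈{2,3,4} keeps every argument non-negative
  k=2: (−1)^0·48.0000/(8)·0.7801^4·0.6256^2 = +0.869818
  k=3: (−1)^1·48.0000/(6)·0.7801^2·0.6256^4 = -0.745932
  k=4: (−1)^2·48.0000/(48)·0.7801^0·0.6256^6 = +0.059971
d^3_{-1,1}(1.3519) = +0.869818 -0.745932 +0.059971 = +0.183857
|D^3_{-1,1}|² = |d^3_{-1,1}(β)|² = (+0.183857)² = 0.033803 (the z-rotation phases have unit modulus)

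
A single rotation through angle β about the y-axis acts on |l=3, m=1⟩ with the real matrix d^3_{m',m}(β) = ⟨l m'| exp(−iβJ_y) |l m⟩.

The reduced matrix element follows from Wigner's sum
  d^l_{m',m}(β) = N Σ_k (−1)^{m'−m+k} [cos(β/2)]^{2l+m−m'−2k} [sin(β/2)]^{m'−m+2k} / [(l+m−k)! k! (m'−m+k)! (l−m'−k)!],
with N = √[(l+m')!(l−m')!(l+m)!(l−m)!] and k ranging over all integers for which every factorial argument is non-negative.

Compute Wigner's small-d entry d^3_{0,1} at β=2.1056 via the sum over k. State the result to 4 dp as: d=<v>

d^3_{0,1}(β=2.1056) via Wigner's sum:
Half-angle: c=0.495140, s=0.868813. N=√(6·6·24·2)=41.569219
k∈{1,2,3} keeps every argument non-negative
  k=1: (−1)^0·41.5692/(12)·0.4951^5·0.8688^1 = +0.089569
  k=2: (−1)^1·41.5692/(4)·0.4951^3·0.8688^3 = -0.827324
  k=3: (−1)^2·41.5692/(12)·0.4951^1·0.8688^5 = +0.849084
d^3_{0,1}(2.1056) = +0.089569 -0.827324 +0.849084 = +0.111329

d=0.1113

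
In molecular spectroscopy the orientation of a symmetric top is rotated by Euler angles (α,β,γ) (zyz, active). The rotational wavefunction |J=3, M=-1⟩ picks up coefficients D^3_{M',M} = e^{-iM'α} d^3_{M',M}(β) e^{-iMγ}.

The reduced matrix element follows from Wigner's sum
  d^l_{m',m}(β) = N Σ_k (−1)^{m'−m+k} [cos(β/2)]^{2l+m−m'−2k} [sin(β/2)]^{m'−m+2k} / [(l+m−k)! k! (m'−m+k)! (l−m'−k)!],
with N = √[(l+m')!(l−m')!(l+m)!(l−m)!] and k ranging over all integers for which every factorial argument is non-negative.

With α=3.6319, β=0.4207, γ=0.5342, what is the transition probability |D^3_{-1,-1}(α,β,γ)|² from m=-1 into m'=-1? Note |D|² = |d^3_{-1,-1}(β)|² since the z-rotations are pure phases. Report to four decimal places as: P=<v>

D^3_{-1,-1}(3.6319,0.4207,0.5342) = e^{-i·-1·3.6319}·d^3_{-1,-1}(0.4207)·e^{-i·-1·0.5342}. Compute d first:
c=cos(0.4207/2)=0.977958, s=sin(0.4207/2)=0.208802; N=√[2·24·2·24]=48.000000
k: max(0,(-1)−(-1))=0 … min(3+(-1),3−(-1))=2
  k=0: (−1)^0·48.0000/(48)·0.9780^6·0.2088^0 = +0.874825
  k=1: (−1)^1·48.0000/(6)·0.9780^4·0.2088^2 = -0.319037
  k=2: (−1)^2·48.0000/(8)·0.9780^2·0.2088^4 = +0.010908
d^3_{-1,-1}(0.4207) = +0.874825 -0.319037 +0.010908 = +0.566695
|D^3_{-1,-1}|² = |d^3_{-1,-1}(β)|² = (+0.566695)² = 0.321144 (the z-rotation phases have unit modulus)

P=0.3211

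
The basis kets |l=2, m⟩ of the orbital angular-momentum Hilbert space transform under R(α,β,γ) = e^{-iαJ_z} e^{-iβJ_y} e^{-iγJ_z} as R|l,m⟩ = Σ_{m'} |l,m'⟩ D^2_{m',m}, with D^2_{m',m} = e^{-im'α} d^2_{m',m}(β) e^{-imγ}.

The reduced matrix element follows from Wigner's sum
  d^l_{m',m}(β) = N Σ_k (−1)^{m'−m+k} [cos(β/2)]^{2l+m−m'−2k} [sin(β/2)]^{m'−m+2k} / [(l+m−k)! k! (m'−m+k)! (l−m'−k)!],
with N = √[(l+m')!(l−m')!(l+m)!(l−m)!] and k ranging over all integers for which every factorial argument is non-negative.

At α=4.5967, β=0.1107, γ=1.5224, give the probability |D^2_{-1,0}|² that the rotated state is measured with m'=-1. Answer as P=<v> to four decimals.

P=0.0181

D^2_{-1,0}(4.5967,0.1107,1.5224) = e^{-i·-1·4.5967}·d^2_{-1,0}(0.1107)·e^{-i·0·1.5224}. Compute d first:
With c≡cos(β/2)=0.998469 and s≡sin(β/2)=0.055322, N=[1·6·2·2]^{1/2}=4.898979
k∈{1,2} keeps every argument non-negative
  k=1: (−1)^0·4.8990/(2)·0.9985^3·0.0553^1 = +0.134888
  k=2: (−1)^1·4.8990/(2)·0.9985^1·0.0553^3 = -0.000414
d^2_{-1,0}(0.1107) = +0.134888 -0.000414 = +0.134474
|D^2_{-1,0}|² = |d^2_{-1,0}(β)|² = (+0.134474)² = 0.018083 (the z-rotation phases have unit modulus)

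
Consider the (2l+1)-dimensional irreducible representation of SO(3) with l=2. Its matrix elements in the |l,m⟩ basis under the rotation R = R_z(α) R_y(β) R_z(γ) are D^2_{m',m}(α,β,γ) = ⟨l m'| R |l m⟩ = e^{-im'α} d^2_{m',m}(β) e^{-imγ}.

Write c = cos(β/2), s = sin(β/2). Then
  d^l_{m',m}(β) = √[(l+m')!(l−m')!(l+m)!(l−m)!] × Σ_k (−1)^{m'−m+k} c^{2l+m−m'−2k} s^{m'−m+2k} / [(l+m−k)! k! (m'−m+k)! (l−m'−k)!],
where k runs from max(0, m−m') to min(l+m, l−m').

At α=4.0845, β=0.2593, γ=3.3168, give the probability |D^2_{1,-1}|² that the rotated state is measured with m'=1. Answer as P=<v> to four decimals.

D^2_{1,-1}(4.0845,0.2593,3.3168) = e^{-i·1·4.0845}·d^2_{1,-1}(0.2593)·e^{-i·-1·3.3168}. Compute d first:
With c≡cos(β/2)=0.991607 and s≡sin(β/2)=0.129287, N=[6·1·1·6]^{1/2}=6.000000
The bounds max(0,m−m')=0 and min(l+m,l−m')=1 give 2 terms
  k=0: (−1)^2·6.0000/(2)·0.9916^2·0.1293^2 = +0.049307
  k=1: (−1)^3·6.0000/(6)·0.9916^0·0.1293^4 = -0.000279
d^2_{1,-1}(0.2593) = +0.049307 -0.000279 = +0.049028
|D^2_{1,-1}|² = |d^2_{1,-1}(β)|² = (+0.049028)² = 0.002404 (the z-rotation phases have unit modulus)

P=0.0024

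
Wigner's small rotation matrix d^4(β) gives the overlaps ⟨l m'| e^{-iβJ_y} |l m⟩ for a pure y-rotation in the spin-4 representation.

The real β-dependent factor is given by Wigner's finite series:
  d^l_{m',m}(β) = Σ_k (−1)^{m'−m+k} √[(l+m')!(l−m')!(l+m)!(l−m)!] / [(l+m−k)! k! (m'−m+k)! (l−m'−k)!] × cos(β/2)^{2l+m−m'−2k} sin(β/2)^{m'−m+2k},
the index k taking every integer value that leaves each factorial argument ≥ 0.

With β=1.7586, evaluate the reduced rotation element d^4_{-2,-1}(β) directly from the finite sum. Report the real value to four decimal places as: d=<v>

d^4_{-2,-1}(β=1.7586) via Wigner's sum:
With c≡cos(β/2)=0.637691 and s≡sin(β/2)=0.770293, N=[2·720·6·120]^{1/2}=1018.233765
Admissible k: 1..3 (factorial args all ≥0)
  k=1: (−1)^0·1018.2338/(240)·0.6377^7·0.7703^1 = +0.140140
  k=2: (−1)^1·1018.2338/(48)·0.6377^5·0.7703^3 = -1.022406
  k=3: (−1)^2·1018.2338/(72)·0.6377^3·0.7703^5 = +0.994543
d^4_{-2,-1}(1.7586) = +0.140140 -1.022406 +0.994543 = +0.112277

d=0.1123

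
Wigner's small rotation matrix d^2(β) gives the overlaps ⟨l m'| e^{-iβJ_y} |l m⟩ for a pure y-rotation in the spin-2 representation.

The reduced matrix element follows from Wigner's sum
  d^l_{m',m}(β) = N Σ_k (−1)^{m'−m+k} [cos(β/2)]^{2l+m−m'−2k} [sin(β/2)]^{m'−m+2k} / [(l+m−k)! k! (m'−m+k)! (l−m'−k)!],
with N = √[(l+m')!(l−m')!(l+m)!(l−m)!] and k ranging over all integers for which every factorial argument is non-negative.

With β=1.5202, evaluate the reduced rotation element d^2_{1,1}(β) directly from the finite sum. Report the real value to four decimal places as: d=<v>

d^2_{1,1}(β=1.5202) via Wigner's sum:
c=cos(1.5202/2)=0.724767, s=sin(1.5202/2)=0.688994; N=√[6·1·6·1]=6.000000
k∈{0,1} keeps every argument non-negative
  k=0: (−1)^0·6.0000/(6)·0.7248^4·0.6890^0 = +0.275927
  k=1: (−1)^1·6.0000/(2)·0.7248^2·0.6890^2 = -0.748082
d^2_{1,1}(1.5202) = +0.275927 -0.748082 = -0.472155

d=-0.4722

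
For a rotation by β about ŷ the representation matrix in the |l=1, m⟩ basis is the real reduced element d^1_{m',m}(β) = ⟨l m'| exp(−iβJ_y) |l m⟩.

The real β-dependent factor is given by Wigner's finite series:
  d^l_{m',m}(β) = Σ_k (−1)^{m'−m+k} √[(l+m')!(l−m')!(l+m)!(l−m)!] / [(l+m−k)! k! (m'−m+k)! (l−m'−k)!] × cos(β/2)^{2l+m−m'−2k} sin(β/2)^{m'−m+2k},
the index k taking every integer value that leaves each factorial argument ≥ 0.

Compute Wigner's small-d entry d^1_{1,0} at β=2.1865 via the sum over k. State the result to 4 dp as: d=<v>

d^1_{1,0}(β=2.1865) via Wigner's sum:
c=cos(2.1865/2)=0.459601, s=sin(2.1865/2)=0.888125; N=√[2·1·1·1]=1.414214
k∈{0} keeps every argument non-negative
  k=0: (−1)^1·1.4142/(1)·0.4596^1·0.8881^1 = -0.577259
d^1_{1,0}(2.1865) = -0.577259

d=-0.5773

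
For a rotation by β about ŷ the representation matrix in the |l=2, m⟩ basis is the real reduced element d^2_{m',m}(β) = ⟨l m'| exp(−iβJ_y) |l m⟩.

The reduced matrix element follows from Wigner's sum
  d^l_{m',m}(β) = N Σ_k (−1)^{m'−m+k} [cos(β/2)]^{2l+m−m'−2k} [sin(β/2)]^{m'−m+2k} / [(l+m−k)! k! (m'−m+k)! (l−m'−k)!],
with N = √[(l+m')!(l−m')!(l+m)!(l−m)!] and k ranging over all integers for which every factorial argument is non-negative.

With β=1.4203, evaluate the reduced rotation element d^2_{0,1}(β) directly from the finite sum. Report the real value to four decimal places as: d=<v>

d=0.1815

d^2_{0,1}(β=1.4203) via Wigner's sum:
Half-angle: c=0.758264, s=0.651948. N=√(2·2·6·1)=4.898979
k∈{1,2} keeps every argument non-negative
  k=1: (−1)^0·4.8990/(2)·0.7583^3·0.6519^1 = +0.696225
  k=2: (−1)^1·4.8990/(2)·0.7583^1·0.6519^3 = -0.514676
d^2_{0,1}(1.4203) = +0.696225 -0.514676 = +0.181549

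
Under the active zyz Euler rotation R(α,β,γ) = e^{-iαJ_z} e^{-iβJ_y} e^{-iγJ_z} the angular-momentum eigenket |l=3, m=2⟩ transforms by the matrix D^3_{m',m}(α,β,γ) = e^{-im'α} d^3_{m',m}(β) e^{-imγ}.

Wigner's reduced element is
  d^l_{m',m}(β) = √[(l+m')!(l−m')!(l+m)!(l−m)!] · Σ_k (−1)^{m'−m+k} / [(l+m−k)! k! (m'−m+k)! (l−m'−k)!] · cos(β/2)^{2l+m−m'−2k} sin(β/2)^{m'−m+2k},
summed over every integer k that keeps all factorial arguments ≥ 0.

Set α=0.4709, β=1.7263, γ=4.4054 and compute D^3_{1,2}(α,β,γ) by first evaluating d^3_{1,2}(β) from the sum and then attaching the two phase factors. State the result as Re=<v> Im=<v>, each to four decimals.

Split into d^3_{1,2}(β=1.7263) × two z-phases.
With c≡cos(β/2)=0.650047 and s≡sin(β/2)=0.759894, N=[24·2·120·1]^{1/2}=75.894664
The bounds max(0,m−m')=1 and min(l+m,l−m')=2 give 2 terms
  k=1: (−1)^0·75.8947/(24)·0.6500^5·0.7599^1 = +0.278918
  k=2: (−1)^1·75.8947/(12)·0.6500^3·0.7599^3 = -0.762295
d^3_{1,2}(1.7263) = +0.278918 -0.762295 = -0.483377
Phases: e^{-i·(1)·0.4709}=+0.891160-0.453689i, e^{-i·(2)·4.4054}=-0.817363-0.576123i ⇒ D=+0.478438+0.068925i

Re=0.4784 Im=0.0689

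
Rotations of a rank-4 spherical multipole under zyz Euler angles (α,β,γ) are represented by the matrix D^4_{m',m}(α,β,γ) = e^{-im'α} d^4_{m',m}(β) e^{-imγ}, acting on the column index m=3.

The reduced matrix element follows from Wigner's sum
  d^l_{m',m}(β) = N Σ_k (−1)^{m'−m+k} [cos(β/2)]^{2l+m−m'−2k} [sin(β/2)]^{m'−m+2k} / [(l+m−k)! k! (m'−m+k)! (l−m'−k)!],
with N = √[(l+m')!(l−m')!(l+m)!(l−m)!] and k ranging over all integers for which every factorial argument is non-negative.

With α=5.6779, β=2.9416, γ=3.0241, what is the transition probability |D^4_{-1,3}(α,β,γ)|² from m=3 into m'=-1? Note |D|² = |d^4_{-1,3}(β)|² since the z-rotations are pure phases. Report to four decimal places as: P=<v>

Split into d^4_{-1,3}(β=2.9416) × two z-phases.
With c≡cos(β/2)=0.099830 and s≡sin(β/2)=0.995005, N=[6·120·5040·1]^{1/2}=1904.940944
The bounds max(0,m−m')=4 and min(l+m,l−m')=5 give 2 terms
  k=4: (−1)^0·1904.9409/(144)·0.0998^4·0.9950^4 = +0.001288
  k=5: (−1)^1·1904.9409/(240)·0.0998^2·0.9950^6 = -0.076761
d^4_{-1,3}(2.9416) = +0.001288 -0.076761 = -0.075473
|D^4_{-1,3}|² = |d^4_{-1,3}(β)|² = (-0.075473)² = 0.005696 (the z-rotation phases have unit modulus)

P=0.0057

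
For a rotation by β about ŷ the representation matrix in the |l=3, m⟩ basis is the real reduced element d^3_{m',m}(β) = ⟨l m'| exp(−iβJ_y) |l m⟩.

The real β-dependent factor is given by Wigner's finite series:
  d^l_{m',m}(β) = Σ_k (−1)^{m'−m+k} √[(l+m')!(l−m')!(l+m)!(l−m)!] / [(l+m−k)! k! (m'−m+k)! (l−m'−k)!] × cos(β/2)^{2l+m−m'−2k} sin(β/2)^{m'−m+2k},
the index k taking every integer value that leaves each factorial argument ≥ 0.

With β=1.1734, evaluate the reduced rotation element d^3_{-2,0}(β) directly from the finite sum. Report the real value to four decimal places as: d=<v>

d=0.4506

d^3_{-2,0}(β=1.1734) via Wigner's sum:
Half-angle: c=0.832772, s=0.553616. N=√(1·120·6·6)=65.726707
k∈{2,3} keeps every argument non-negative
  k=2: (−1)^0·65.7267/(12)·0.8328^4·0.5536^2 = +0.807388
  k=3: (−1)^1·65.7267/(12)·0.8328^2·0.5536^4 = -0.356818
d^3_{-2,0}(1.1734) = +0.807388 -0.356818 = +0.450570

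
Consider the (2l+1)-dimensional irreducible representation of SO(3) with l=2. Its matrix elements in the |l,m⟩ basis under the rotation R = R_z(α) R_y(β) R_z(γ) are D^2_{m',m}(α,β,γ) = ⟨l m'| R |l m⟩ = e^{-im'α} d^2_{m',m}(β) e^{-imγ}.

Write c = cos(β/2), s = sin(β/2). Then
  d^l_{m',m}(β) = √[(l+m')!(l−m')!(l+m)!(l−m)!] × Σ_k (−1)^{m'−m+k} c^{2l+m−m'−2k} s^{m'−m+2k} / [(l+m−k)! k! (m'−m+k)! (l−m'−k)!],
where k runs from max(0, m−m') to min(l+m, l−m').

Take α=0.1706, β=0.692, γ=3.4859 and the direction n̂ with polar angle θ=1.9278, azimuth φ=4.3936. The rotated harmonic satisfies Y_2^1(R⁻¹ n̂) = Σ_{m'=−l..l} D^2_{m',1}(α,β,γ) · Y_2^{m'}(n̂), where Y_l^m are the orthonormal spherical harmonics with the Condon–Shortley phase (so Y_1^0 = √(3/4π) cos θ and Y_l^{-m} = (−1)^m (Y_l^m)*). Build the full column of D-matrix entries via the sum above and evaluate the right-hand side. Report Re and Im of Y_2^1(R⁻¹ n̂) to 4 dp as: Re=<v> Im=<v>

Need the full column D^2_{m',1} for m'=−2..2 at α=0.1706, β=0.692, γ=3.4859.
cos(β/2)=0.940737, sin(β/2)=0.339138
d^2_{-2,1}: single k=3 term ⇒ +0.073388;  D = -0.073388+0.000228i
d^2_{-1,1}: k∈[2..3] ⇒ +0.305358 -0.013228 = +0.292130;  D = -0.287733+0.050490i
d^2_{0,1}: k∈[1..2] ⇒ +0.691601 -0.089882 = +0.601720;  D = -0.566405+0.203107i
d^2_{1,1}: k∈[0..1] ⇒ +0.783200 -0.305358 = +0.477842;  D = -0.415884+0.235315i
d^2_{2,1}: single k=0 term ⇒ -0.564690;  D = +0.437126-0.357486i
Y_2^{m'}(θ=1.9278,φ=4.3936) and Σ D·Y over m':
  (-0.0734+0.0002i)·(-0.2725-0.2018i)  (-0.2877+0.0505i)·(+0.0793-0.2402i)  (-0.5664+0.2031i)·(-0.1998+0.0000i)  (-0.4159+0.2353i)·(-0.0793-0.2402i)  (+0.4371-0.3575i)·(-0.2725+0.2018i)
Y_2^1(R⁻¹ n̂) = +0.165096+0.314169i

Re=0.1651 Im=0.3142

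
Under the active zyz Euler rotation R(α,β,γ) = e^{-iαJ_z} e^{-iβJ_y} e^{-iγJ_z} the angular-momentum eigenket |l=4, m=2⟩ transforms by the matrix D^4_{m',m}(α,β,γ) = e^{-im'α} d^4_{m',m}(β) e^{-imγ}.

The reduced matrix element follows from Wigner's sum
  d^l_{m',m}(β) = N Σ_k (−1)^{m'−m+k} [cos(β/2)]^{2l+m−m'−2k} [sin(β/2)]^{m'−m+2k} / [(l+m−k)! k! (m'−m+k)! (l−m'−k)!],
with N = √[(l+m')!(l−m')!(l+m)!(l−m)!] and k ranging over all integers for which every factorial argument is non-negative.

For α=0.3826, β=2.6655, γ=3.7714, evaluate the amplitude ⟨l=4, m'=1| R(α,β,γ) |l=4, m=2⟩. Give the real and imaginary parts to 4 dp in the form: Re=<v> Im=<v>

D^4_{1,2}(0.3826,2.6655,3.7714) = e^{-i·1·0.3826}·d^4_{1,2}(2.6655)·e^{-i·2·3.7714}. Compute d first:
Half-angle: c=0.235804, s=0.971801. N=√(120·6·720·2)=1018.233765
k∈{1,2,3} keeps every argument non-negative
  k=1: (−1)^0·1018.2338/(240)·0.2358^7·0.9718^1 = +0.000167
  k=2: (−1)^1·1018.2338/(48)·0.2358^5·0.9718^3 = -0.014194
  k=3: (−1)^2·1018.2338/(72)·0.2358^3·0.9718^5 = +0.160715
d^4_{1,2}(2.6655) = +0.000167 -0.014194 +0.160715 = +0.146689
Attach z-rotation phases: D = e^{-i(1)(0.3826)}·(+0.146689)·e^{-i(2)(3.7714)} = -0.010467-0.146315i

Re=-0.0105 Im=-0.1463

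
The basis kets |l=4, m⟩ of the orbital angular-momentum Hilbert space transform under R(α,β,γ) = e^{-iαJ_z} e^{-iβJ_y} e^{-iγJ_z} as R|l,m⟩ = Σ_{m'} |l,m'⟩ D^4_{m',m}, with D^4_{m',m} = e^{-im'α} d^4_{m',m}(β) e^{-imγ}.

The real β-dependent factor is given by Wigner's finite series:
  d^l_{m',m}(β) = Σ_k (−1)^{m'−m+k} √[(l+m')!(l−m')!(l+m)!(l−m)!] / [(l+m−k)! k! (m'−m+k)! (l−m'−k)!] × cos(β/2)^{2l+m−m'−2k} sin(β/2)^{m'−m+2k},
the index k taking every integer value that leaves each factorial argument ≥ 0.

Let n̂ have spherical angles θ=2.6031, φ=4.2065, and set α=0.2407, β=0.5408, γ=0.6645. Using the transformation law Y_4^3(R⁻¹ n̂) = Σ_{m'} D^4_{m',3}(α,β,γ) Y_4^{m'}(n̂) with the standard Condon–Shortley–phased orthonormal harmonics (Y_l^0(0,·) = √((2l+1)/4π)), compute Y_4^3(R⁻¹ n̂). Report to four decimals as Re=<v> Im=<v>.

Re=0.0587 Im=0.0464

Need the full column D^4_{m',3} for m'=−4..4 at α=0.2407, β=0.5408, γ=0.6645.
cos(β/2)=0.963664, sin(β/2)=0.267117
d^4_{-4,3}: single k=7 term ⇒ +0.000264;  D = +0.000136-0.000227i
d^4_{-3,3}: k∈[6..7] ⇒ +0.002361 -0.000026 = +0.002335;  D = +0.000689-0.002232i
d^4_{-2,3}: k∈[5..6] ⇒ +0.013661 -0.000350 = +0.013311;  D = +0.000781-0.013288i
d^4_{-1,3}: k∈[4..5] ⇒ +0.058080 -0.002678 = +0.055403;  D = -0.010028-0.054488i
d^4_{0,3}: k∈[3..4] ⇒ +0.187412 -0.014400 = +0.173012;  D = -0.070974-0.157784i
d^4_{1,3}: k∈[2..3] ⇒ +0.453552 -0.058080 = +0.395472;  D = -0.243533-0.311593i
d^4_{2,3}: k∈[1..2] ⇒ +0.771339 -0.177794 = +0.593545;  D = -0.466450-0.367042i
d^4_{3,3}: k∈[0..1] ⇒ +0.743713 -0.399995 = +0.343718;  D = -0.312999-0.142033i
d^4_{4,3}: single k=0 term ⇒ -0.583077;  D = +0.573097+0.107423i
Y_4^{m'}(θ=2.6031,φ=4.2065) and Σ D·Y over m':
  (+0.0001-0.0002i)·(-0.0134+0.0275i)  (+0.0007-0.0022i)·(-0.1447+0.0077i)  (+0.0008-0.0133i)·(-0.1941-0.3102i)  (-0.0100-0.0545i)·(+0.2179-0.3934i)  (-0.0710-0.1578i)·(-0.0105+0.0000i)  (-0.2435-0.3116i)·(-0.2179-0.3934i)  (-0.4664-0.3670i)·(-0.1941+0.3102i)  (-0.3130-0.1420i)·(+0.1447+0.0077i)  (+0.5731+0.1074i)·(-0.0134-0.0275i)
Y_4^3(R⁻¹ n̂) = +0.058735+0.046442i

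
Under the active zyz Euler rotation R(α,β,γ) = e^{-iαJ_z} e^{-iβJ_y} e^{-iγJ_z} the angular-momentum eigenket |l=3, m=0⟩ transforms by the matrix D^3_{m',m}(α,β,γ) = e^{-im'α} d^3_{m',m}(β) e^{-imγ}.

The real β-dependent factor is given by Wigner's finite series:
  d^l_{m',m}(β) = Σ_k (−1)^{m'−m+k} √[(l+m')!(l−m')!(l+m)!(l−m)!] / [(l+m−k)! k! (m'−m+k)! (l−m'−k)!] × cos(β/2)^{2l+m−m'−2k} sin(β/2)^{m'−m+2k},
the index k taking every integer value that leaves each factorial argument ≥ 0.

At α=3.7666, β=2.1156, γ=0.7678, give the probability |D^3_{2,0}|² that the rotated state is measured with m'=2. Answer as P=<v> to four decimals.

D^3_{2,0}(3.7666,2.1156,0.7678) = e^{-i·2·3.7666}·d^3_{2,0}(2.1156)·e^{-i·0·0.7678}. Compute d first:
c=cos(2.1156/2)=0.490790, s=sin(2.1156/2)=0.871278; N=√[120·1·6·6]=65.726707
k: max(0,(0)−(2))=0 … min(3+(0),3−(2))=1
  k=0: (−1)^2·65.7267/(12)·0.4908^4·0.8713^2 = +0.241244
  k=1: (−1)^3·65.7267/(12)·0.4908^2·0.8713^4 = -0.760289
d^3_{2,0}(2.1156) = +0.241244 -0.760289 = -0.519045
|D^3_{2,0}|² = |d^3_{2,0}(β)|² = (-0.519045)² = 0.269408 (the z-rotation phases have unit modulus)

P=0.2694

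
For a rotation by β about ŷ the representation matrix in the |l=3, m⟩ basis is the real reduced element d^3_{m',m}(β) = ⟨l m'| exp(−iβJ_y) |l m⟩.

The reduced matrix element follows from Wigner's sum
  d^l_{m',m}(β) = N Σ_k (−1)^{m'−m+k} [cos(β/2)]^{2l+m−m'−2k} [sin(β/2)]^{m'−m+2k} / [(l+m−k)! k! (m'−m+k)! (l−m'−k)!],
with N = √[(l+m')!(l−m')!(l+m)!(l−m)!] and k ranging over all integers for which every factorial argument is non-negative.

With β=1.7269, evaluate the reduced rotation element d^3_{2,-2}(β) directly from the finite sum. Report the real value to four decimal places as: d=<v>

d=0.5119

d^3_{2,-2}(β=1.7269) via Wigner's sum:
With c≡cos(β/2)=0.649819 and s≡sin(β/2)=0.760089, N=[120·1·1·120]^{1/2}=120.000000
The bounds max(0,m−m')=0 and min(l+m,l−m')=1 give 2 terms
  k=0: (−1)^4·120.0000/(24)·0.6498^2·0.7601^4 = +0.704713
  k=1: (−1)^5·120.0000/(120)·0.6498^0·0.7601^6 = -0.192835
d^3_{2,-2}(1.7269) = +0.704713 -0.192835 = +0.511878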